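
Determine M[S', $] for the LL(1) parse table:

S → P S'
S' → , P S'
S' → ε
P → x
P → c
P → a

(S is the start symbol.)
S' → ε

To find M[S', $], we find productions for S' where $ is in the predict set (PREDICT(N → α) = (FIRST(α) \ {ε}) ∪ (FOLLOW(N) if α ⇒* ε)).

Relevant sets:
  FOLLOW(S') = { $ }

S' → , P S': PREDICT = { ',' }
S' → ε: PREDICT = { $ }
  $ is in predict set, so this production goes in M[S', $]

M[S', $] = S' → ε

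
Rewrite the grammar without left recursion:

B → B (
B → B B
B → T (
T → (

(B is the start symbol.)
B is directly left-recursive. The standard transformation for
  A → A α₁ | ... | A α_m | β₁ | ... | β_n
is
  A  → β₁ A' | ... | β_n A'
  A' → α₁ A' | ... | α_m A' | ε

B → T ( becomes B → T ( B'
B → B ( becomes B' → ( B'
B → B B becomes B' → B B'
Add B' → ε

Productions for other non-terminals are unchanged:
  T → (

Resulting grammar:
B → T ( B'
B' → ( B'
B' → B B'
B' → ε
T → (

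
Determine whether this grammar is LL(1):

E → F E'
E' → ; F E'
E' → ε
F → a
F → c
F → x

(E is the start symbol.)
Relevant sets:
  FOLLOW(E') = { $ }

For E':
  PREDICT(E' → ';' F E') = { ';' }
  PREDICT(E' → ε) = { $ }
For F:
  PREDICT(F → a) = { 'a' }
  PREDICT(F → c) = { 'c' }
  PREDICT(F → x) = { 'x' }
E has a single production, so nothing to check there.

All predict sets are disjoint. The grammar IS LL(1).

Answer: Yes, the grammar is LL(1).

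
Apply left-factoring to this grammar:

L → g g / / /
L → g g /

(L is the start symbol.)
Left-factoring transforms A → αβ₁ | αβ₂ into A → αA' and A' → β₁ | β₂
(α is the longest common prefix among the alternatives). Repeat until
no nonterminal has two alternatives with a common prefix.

Round 1: L has alternatives sharing prefix 'g g /'. Introduce L': L → g g / L'
  Add: L' → / /
  Add: L' → ε

No remaining common prefixes — done.

Resulting grammar:
L → g g / L'
L' → / /
L' → ε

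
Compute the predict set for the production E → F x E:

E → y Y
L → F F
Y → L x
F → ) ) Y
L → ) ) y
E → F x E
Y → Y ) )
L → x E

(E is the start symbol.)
PREDICT(E → F x E) = (FIRST(RHS) \ {ε}) ∪ (FOLLOW(E) if ε ∈ FIRST(RHS), i.e. RHS ⇒* ε)
FIRST(F) = { ')' }
FIRST(F x E) = { ')' }
ε ∉ FIRST(F x E), so FOLLOW(E) is not added.
PREDICT(E → F x E) = { ')' }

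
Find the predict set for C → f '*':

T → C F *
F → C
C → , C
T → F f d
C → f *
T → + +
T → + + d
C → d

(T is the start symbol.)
{ 'f' }

PREDICT(C → f '*') = (FIRST(RHS) \ {ε}) ∪ (FOLLOW(C) if ε ∈ FIRST(RHS), i.e. RHS ⇒* ε)
FIRST(f '*') = { 'f' }
ε ∉ FIRST(f '*'), so FOLLOW(C) is not added.
PREDICT(C → f '*') = { 'f' }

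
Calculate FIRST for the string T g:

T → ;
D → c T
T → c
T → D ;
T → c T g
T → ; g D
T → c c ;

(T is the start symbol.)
{ ';', 'c' }

FIRST sets of the non-terminals involved (from the grammar, by fixed-point iteration):
  FIRST(T) = { ';', 'c' }

To compute FIRST(T g), process the symbols left to right:
Symbol T is a non-terminal. Add FIRST(T) \ {ε} = { ';', 'c' }
T is not nullable (ε ∉ FIRST(T)), so stop here.
FIRST(T g) = { ';', 'c' }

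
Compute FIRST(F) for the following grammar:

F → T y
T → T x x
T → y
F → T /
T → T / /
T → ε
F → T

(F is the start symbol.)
To compute FIRST(F), examine every production with F on the left-hand side, reading each right-hand side left to right until a non-nullable symbol is reached.

FIRST sets of the other non-terminals involved (by the same procedure, iterated to a fixed point):
  FIRST(T) = { '/', 'x', 'y', ε }

From F → T y:
  - T is a non-terminal: add FIRST(T) \ {ε} = { '/', 'x', 'y' }
    T is nullable, so continue to the next symbol
  - y is a terminal: add 'y' and stop
From F → T /:
  - T is a non-terminal: add FIRST(T) \ {ε} = { '/', 'x', 'y' }
    T is nullable, so continue to the next symbol
  - '/' is a terminal: add '/' and stop
From F → T:
  - T is a non-terminal: add FIRST(T) \ {ε} = { '/', 'x', 'y' }
    T is nullable and nothing follows, so the whole right-hand side can vanish: ε ∈ FIRST(F)

Collecting: FIRST(F) = { '/', 'x', 'y', ε }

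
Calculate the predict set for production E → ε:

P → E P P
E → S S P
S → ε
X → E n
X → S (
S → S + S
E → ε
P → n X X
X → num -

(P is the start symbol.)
PREDICT(E → ε) = (FIRST(RHS) \ {ε}) ∪ (FOLLOW(E) if ε ∈ FIRST(RHS), i.e. RHS ⇒* ε)
The right-hand side is ε (FIRST(ε) = { ε }), so the predict set is FOLLOW(E) = { '+', 'n' }
PREDICT(E → ε) = { '+', 'n' }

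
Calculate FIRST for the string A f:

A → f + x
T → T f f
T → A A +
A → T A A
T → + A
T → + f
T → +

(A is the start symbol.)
{ '+', 'f' }

FIRST sets of the non-terminals involved (from the grammar, by fixed-point iteration):
  FIRST(A) = { '+', 'f' }

To compute FIRST(A f), process the symbols left to right:
Symbol A is a non-terminal. Add FIRST(A) \ {ε} = { '+', 'f' }
A is not nullable (ε ∉ FIRST(A)), so stop here.
FIRST(A f) = { '+', 'f' }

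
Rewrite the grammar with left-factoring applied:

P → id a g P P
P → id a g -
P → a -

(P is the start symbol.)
Left-factoring transforms A → αβ₁ | αβ₂ into A → αA' and A' → β₁ | β₂
(α is the longest common prefix among the alternatives). Repeat until
no nonterminal has two alternatives with a common prefix.

Round 1: P has alternatives sharing prefix 'id a g'. Introduce P': P → id a g P'
  Add: P' → P P
  Add: P' → -

No remaining common prefixes — done.

Resulting grammar:
P → id a g P'
P' → P P
P' → -
P → a -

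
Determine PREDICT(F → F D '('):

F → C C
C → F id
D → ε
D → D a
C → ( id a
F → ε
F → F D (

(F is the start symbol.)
{ '(', 'a', 'id' }

PREDICT(F → F D '(') = (FIRST(RHS) \ {ε}) ∪ (FOLLOW(F) if ε ∈ FIRST(RHS), i.e. RHS ⇒* ε)
FIRST(F) = { '(', 'a', 'id', ε }
FIRST(D) = { 'a', ε }
FIRST(F D '(') = { '(', 'a', 'id' }
ε ∉ FIRST(F D '('), so FOLLOW(F) is not added.
PREDICT(F → F D '(') = { '(', 'a', 'id' }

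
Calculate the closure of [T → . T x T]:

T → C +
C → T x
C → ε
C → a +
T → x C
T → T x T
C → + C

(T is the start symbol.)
{ [C → . + C], [C → . T x], [C → . a +], [C → .], [T → . C +], [T → . T x T], [T → . x C] }

To compute CLOSURE, for each item [A → α.Bβ] where B is a non-terminal, add [B → .γ] for all productions B → γ; repeat for the newly added items until nothing changes.

Start with: [T → . T x T]
  [T → . T x T] has the dot before T: add [T → . C +], [T → . x C]
  [T → . C +] has the dot before C: add [C → . T x], [C → .], [C → . a +], [C → . + C]
No further items can be added.

CLOSURE = { [C → . + C], [C → . T x], [C → . a +], [C → .], [T → . C +], [T → . T x T], [T → . x C] }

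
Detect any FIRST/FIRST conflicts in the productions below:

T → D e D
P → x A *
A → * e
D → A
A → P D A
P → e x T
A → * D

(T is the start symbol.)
A FIRST/FIRST conflict occurs when two productions N → α and N → β for the same non-terminal have FIRST(α) ∩ FIRST(β) ≠ ∅ (with ε ∈ FIRST of a nullable right-hand side, so two nullable alternatives also conflict).

FIRST sets of the non-terminals at (or reachable through a nullable prefix from) the front of some alternative:
  FIRST(P) = { 'e', 'x' }

Productions for P:
  P → x A *: FIRST = { 'x' }
  P → e x T: FIRST = { 'e' }
Productions for A:
  A → * e: FIRST = { '*' }
  A → P D A: FIRST = { 'e', 'x' }
  A → * D: FIRST = { '*' }
T, D have only one production, so no FIRST/FIRST conflict is possible there.

Conflict for A: A → * e and A → * D
  Overlap: { '*' }

Answer: Yes. A → '*' e / A → '*' D on { '*' }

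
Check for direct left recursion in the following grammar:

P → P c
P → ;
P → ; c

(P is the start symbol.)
Yes, P is left-recursive

P → P c: LEFT RECURSIVE (starts with P)
P → ;: starts with ';'
P → ; c: starts with ';'

The grammar has direct left recursion on: P.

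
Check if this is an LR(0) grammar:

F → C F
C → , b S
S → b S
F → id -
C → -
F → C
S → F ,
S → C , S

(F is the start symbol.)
No. Shift-reduce conflict between [F → C .] and [C → . , b S]

A grammar is LR(0) if no state in the canonical LR(0) collection has:
  - both a shift item (dot before a terminal) and a complete item (shift-reduce conflict), or
  - two or more complete items (reduce-reduce conflict; the accept item [F' → F .] counts as a complete item here).

Augment with F' → F and build the canonical LR(0) collection (I0 = CLOSURE({[F' → . F]}), then GOTO on every symbol after a dot until no new states appear). It has 19 states:
  I0: { [C → . , b S], [C → . -], [F → . C F], [F → . C], [F → . id -], [F' → . F] }  — shift
  I1: { [C → , . b S] }  — shift
  I2: { [C → - .] }  — reduce
  I3: { [C → . , b S], [C → . -], [F → . C F], [F → . C], [F → . id -], [F → C . F], [F → C .] }  — shift, reduce
  I4: { [F' → F .] }  — accept
  I5: { [F → id . -] }  — shift
  I6: { [F → id - .] }  — reduce
  I7: { [F → C F .] }  — reduce
  I8: { [C → , b . S], [C → . , b S], [C → . -], [F → . C F], [F → . C], [F → . id -], [S → . C , S], [S → . F ,], [S → . b S] }  — shift
  I9: { [C → . , b S], [C → . -], [F → . C F], [F → . C], [F → . id -], [F → C . F], [F → C .], [S → C . , S] }  — shift, reduce
  I10: { [S → F . ,] }  — shift
  I11: { [C → , b S .] }  — reduce
  I12: { [C → . , b S], [C → . -], [F → . C F], [F → . C], [F → . id -], [S → . C , S], [S → . F ,], [S → . b S], [S → b . S] }  — shift
  I13: { [S → b S .] }  — reduce
  I14: { [S → F , .] }  — reduce
  I15: { [C → , . b S], [C → . , b S], [C → . -], [F → . C F], [F → . C], [F → . id -], [S → . C , S], [S → . F ,], [S → . b S], [S → C , . S] }  — shift
  I16: { [S → C , S .] }  — reduce
  I17: { [C → , b . S], [C → . , b S], [C → . -], [F → . C F], [F → . C], [F → . id -], [S → . C , S], [S → . F ,], [S → . b S], [S → b . S] }  — shift
  I18: { [C → , b S .], [S → b S .] }  — 2 reduces

Conflict in state I3:
  Shift-reduce conflict between [F → C .] and [C → . , b S]
So the grammar is NOT LR(0).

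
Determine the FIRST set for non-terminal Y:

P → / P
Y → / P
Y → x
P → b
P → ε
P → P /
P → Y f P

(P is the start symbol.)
{ '/', 'x' }

To compute FIRST(Y), examine every production with Y on the left-hand side, reading each right-hand side left to right until a non-nullable symbol is reached.

From Y → / P:
  - '/' is a terminal: add '/' and stop
From Y → x:
  - x is a terminal: add 'x' and stop

Collecting: FIRST(Y) = { '/', 'x' }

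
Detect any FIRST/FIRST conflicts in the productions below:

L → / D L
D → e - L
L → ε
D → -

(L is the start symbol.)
A FIRST/FIRST conflict occurs when two productions N → α and N → β for the same non-terminal have FIRST(α) ∩ FIRST(β) ≠ ∅ (with ε ∈ FIRST of a nullable right-hand side, so two nullable alternatives also conflict).

Productions for L:
  L → / D L: FIRST = { '/' }
  L → ε: FIRST = { ε }
Productions for D:
  D → e - L: FIRST = { 'e' }
  D → -: FIRST = { '-' }

All alternatives of each non-terminal have pairwise disjoint FIRST sets.

Answer: No FIRST/FIRST conflicts.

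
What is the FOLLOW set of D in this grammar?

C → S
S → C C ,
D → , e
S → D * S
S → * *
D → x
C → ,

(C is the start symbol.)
In S → D * S: D is followed by '*' S, add FIRST('*' S) \ {ε} = { '*' }

Taking the union: FOLLOW(D) = { '*' }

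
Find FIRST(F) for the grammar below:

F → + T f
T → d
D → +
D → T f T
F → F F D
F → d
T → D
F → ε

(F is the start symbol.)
{ '+', 'd', ε }

To compute FIRST(F), examine every production with F on the left-hand side, reading each right-hand side left to right until a non-nullable symbol is reached.

FIRST sets of the other non-terminals involved (by the same procedure, iterated to a fixed point):
  FIRST(D) = { '+', 'd' }

From F → + T f:
  - '+' is a terminal: add '+' and stop
From F → F F D:
  - F is the symbol being defined: contributes nothing new
    F is nullable, so continue to the next symbol
  - F is the symbol being defined: contributes nothing new
    F is nullable, so continue to the next symbol
  - D is a non-terminal: add FIRST(D) \ {ε} = { '+', 'd' }
    D is not nullable, so stop
From F → d:
  - d is a terminal: add 'd' and stop
From F → ε:
  - ε-production, so ε ∈ FIRST(F)

Collecting: FIRST(F) = { '+', 'd', ε }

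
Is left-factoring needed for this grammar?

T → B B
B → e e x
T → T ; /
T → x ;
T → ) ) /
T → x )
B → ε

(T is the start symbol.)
Left-factoring is needed when two productions for the same non-terminal
share a common prefix on the right-hand side.

Productions for T:
  T → B B
  T → T ; /
  T → x ;
  T → ) ) /
  T → x )
Productions for B:
  B → e e x
  B → ε

Found common prefix 'x' in productions for T

Answer: Yes, T has productions with common prefix 'x'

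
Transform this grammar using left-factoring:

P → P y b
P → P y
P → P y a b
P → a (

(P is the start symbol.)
P → P y P'
P' → b
P' → ε
P' → a b
P → a (

Left-factoring transforms A → αβ₁ | αβ₂ into A → αA' and A' → β₁ | β₂
(α is the longest common prefix among the alternatives). Repeat until
no nonterminal has two alternatives with a common prefix.

Round 1: P has alternatives sharing prefix 'P y'. Introduce P': P → P y P'
  Add: P' → b
  Add: P' → ε
  Add: P' → a b

No remaining common prefixes — done.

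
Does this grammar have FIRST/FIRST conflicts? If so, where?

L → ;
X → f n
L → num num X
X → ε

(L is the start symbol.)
No FIRST/FIRST conflicts.

A FIRST/FIRST conflict occurs when two productions N → α and N → β for the same non-terminal have FIRST(α) ∩ FIRST(β) ≠ ∅ (with ε ∈ FIRST of a nullable right-hand side, so two nullable alternatives also conflict).

Productions for L:
  L → ;: FIRST = { ';' }
  L → num num X: FIRST = { 'num' }
Productions for X:
  X → f n: FIRST = { 'f' }
  X → ε: FIRST = { ε }

All alternatives of each non-terminal have pairwise disjoint FIRST sets.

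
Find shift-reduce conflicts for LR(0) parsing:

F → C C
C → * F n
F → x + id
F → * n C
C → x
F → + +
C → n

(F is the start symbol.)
A shift-reduce conflict occurs when an LR(0) state has both:
  - a complete (reduce) item [A → α .] (dot at the end), and
  - a shift item [B → β . c γ] (dot before a terminal).

Augment with F' → F and build the canonical LR(0) collection (I0 = CLOSURE({[F' → . F]}), then GOTO on every symbol after a dot until no new states appear). It has 17 states:
  I0: { [C → . * F n], [C → . n], [C → . x], [F → . * n C], [F → . + +], [F → . C C], [F → . x + id], [F' → . F] }  — shift
  I1: { [C → * . F n], [C → . * F n], [C → . n], [C → . x], [F → * . n C], [F → . * n C], [F → . + +], [F → . C C], [F → . x + id] }  — shift
  I2: { [F → + . +] }  — shift
  I3: { [C → . * F n], [C → . n], [C → . x], [F → C . C] }  — shift
  I4: { [F' → F .] }  — accept
  I5: { [C → n .] }  — reduce
  I6: { [C → x .], [F → x . + id] }  — shift, reduce
  I7: { [F → x + . id] }  — shift
  I8: { [F → x + id .] }  — reduce
  I9: { [C → * . F n], [C → . * F n], [C → . n], [C → . x], [F → . * n C], [F → . + +], [F → . C C], [F → . x + id] }  — shift
  I10: { [F → C C .] }  — reduce
  I11: { [C → x .] }  — reduce
  I12: { [C → * F . n] }  — shift
  I13: { [C → * F n .] }  — reduce
  I14: { [F → + + .] }  — reduce
  I15: { [C → . * F n], [C → . n], [C → . x], [C → n .], [F → * n . C] }  — shift, reduce
  I16: { [F → * n C .] }  — reduce

I6 contains reduce item [C → x .] and shift item [F → x . + id] — shift-reduce conflict.
I15 contains reduce item [C → n .] and shift items [C → . * F n], [C → . n], [C → . x] — shift-reduce conflict.

Answer: Yes — I6: [C → x .] vs [F → x . + id]; I15: [C → n .] vs [C → . * F n]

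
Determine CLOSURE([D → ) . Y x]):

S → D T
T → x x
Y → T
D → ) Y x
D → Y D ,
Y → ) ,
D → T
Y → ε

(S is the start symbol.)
{ [D → ) . Y x], [T → . x x], [Y → . ) ,], [Y → . T], [Y → .] }

Start with: [D → ) . Y x]
  [D → ) . Y x] has the dot before Y: add [Y → . T], [Y → . ) ,], [Y → .]
  [Y → . T] has the dot before T: add [T → . x x]
No further items can be added.

CLOSURE = { [D → ) . Y x], [T → . x x], [Y → . ) ,], [Y → . T], [Y → .] }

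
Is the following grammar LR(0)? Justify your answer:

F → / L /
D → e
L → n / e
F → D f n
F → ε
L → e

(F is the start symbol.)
A grammar is LR(0) if no state in the canonical LR(0) collection has:
  - both a shift item (dot before a terminal) and a complete item (shift-reduce conflict), or
  - two or more complete items (reduce-reduce conflict; the accept item [F' → F .] counts as a complete item here).

Augment with F' → F and build the canonical LR(0) collection (I0 = CLOSURE({[F' → . F]}), then GOTO on every symbol after a dot until no new states appear). It has 13 states:
  I0: { [D → . e], [F → . / L /], [F → . D f n], [F → .], [F' → . F] }  — shift, reduce
  I1: { [F → / . L /], [L → . e], [L → . n / e] }  — shift
  I2: { [F → D . f n] }  — shift
  I3: { [F' → F .] }  — accept
  I4: { [D → e .] }  — reduce
  I5: { [F → D f . n] }  — shift
  I6: { [F → D f n .] }  — reduce
  I7: { [F → / L . /] }  — shift
  I8: { [L → e .] }  — reduce
  I9: { [L → n . / e] }  — shift
  I10: { [L → n / . e] }  — shift
  I11: { [L → n / e .] }  — reduce
  I12: { [F → / L / .] }  — reduce

Conflict in state I0:
  Shift-reduce conflict between [F → .] and [D → . e]
So the grammar is NOT LR(0).

Answer: No. Shift-reduce conflict between [F → .] and [D → . e]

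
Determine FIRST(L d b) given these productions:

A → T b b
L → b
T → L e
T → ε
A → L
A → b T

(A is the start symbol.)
FIRST sets of the non-terminals involved (from the grammar, by fixed-point iteration):
  FIRST(L) = { 'b' }

To compute FIRST(L d b), process the symbols left to right:
Symbol L is a non-terminal. Add FIRST(L) \ {ε} = { 'b' }
L is not nullable (ε ∉ FIRST(L)), so stop here.
FIRST(L d b) = { 'b' }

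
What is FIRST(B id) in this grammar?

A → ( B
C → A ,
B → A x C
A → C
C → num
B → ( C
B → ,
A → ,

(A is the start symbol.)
{ '(', ',', 'num' }

FIRST sets of the non-terminals involved (from the grammar, by fixed-point iteration):
  FIRST(B) = { '(', ',', 'num' }

To compute FIRST(B id), process the symbols left to right:
Symbol B is a non-terminal. Add FIRST(B) \ {ε} = { '(', ',', 'num' }
B is not nullable (ε ∉ FIRST(B)), so stop here.
FIRST(B id) = { '(', ',', 'num' }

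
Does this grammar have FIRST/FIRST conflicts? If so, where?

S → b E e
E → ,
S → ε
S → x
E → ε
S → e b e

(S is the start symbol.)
Productions for S:
  S → b E e: FIRST = { 'b' }
  S → ε: FIRST = { ε }
  S → x: FIRST = { 'x' }
  S → e b e: FIRST = { 'e' }
Productions for E:
  E → ,: FIRST = { ',' }
  E → ε: FIRST = { ε }

All alternatives of each non-terminal have pairwise disjoint FIRST sets.

Answer: No FIRST/FIRST conflicts.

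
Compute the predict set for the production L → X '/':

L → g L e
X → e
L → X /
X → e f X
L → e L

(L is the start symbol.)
{ 'e' }

PREDICT(L → X '/') = (FIRST(RHS) \ {ε}) ∪ (FOLLOW(L) if ε ∈ FIRST(RHS), i.e. RHS ⇒* ε)
FIRST(X) = { 'e' }
FIRST(X '/') = { 'e' }
ε ∉ FIRST(X '/'), so FOLLOW(L) is not added.
PREDICT(L → X '/') = { 'e' }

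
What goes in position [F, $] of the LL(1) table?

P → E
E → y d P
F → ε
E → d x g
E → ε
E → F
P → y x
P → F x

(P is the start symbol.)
To find M[F, $], we find productions for F where $ is in the predict set (PREDICT(N → α) = (FIRST(α) \ {ε}) ∪ (FOLLOW(N) if α ⇒* ε)).

Relevant sets:
  FOLLOW(F) = { $, 'x' }

F → ε: PREDICT = { $, 'x' }
  $ is in predict set, so this production goes in M[F, $]

M[F, $] = F → ε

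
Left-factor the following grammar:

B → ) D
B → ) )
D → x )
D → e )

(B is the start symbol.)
B → ) B'
B' → D
B' → )
D → x )
D → e )

Left-factoring transforms A → αβ₁ | αβ₂ into A → αA' and A' → β₁ | β₂
(α is the longest common prefix among the alternatives). Repeat until
no nonterminal has two alternatives with a common prefix.

Round 1: B has alternatives sharing prefix ')'. Introduce B': B → ) B'
  Add: B' → D
  Add: B' → )

No remaining common prefixes — done.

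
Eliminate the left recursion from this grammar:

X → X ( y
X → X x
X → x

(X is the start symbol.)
X → x X'
X' → ( y X'
X' → x X'
X' → ε

X is directly left-recursive. The standard transformation for
  A → A α₁ | ... | A α_m | β₁ | ... | β_n
is
  A  → β₁ A' | ... | β_n A'
  A' → α₁ A' | ... | α_m A' | ε

X → x becomes X → x X'
X → X ( y becomes X' → ( y X'
X → X x becomes X' → x X'
Add X' → ε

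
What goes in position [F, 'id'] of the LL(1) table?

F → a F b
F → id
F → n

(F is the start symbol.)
F → id

To find M[F, 'id'], we find productions for F where 'id' is in the predict set (PREDICT(N → α) = (FIRST(α) \ {ε}) ∪ (FOLLOW(N) if α ⇒* ε)).

F → a F b: PREDICT = { 'a' }
F → id: PREDICT = { 'id' }
  'id' is in predict set, so this production goes in M[F, 'id']
F → n: PREDICT = { 'n' }

M[F, 'id'] = F → id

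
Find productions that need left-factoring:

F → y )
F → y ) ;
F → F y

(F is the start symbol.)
Yes, F has productions with common prefix 'y )'

Left-factoring is needed when two productions for the same non-terminal
share a common prefix on the right-hand side.

Productions for F:
  F → y )
  F → y ) ;
  F → F y

Found common prefix 'y )' in productions for F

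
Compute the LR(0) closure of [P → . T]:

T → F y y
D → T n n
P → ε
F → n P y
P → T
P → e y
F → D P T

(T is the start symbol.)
{ [D → . T n n], [F → . D P T], [F → . n P y], [P → . T], [T → . F y y] }

To compute CLOSURE, for each item [A → α.Bβ] where B is a non-terminal, add [B → .γ] for all productions B → γ; repeat for the newly added items until nothing changes.

Start with: [P → . T]
  [P → . T] has the dot before T: add [T → . F y y]
  [T → . F y y] has the dot before F: add [F → . n P y], [F → . D P T]
  [F → . D P T] has the dot before D: add [D → . T n n]
No further items can be added.

CLOSURE = { [D → . T n n], [F → . D P T], [F → . n P y], [P → . T], [T → . F y y] }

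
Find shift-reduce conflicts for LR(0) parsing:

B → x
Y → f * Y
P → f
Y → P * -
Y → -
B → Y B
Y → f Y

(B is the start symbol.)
Yes — I5: [P → f .] vs [P → . f]

A shift-reduce conflict occurs when an LR(0) state has both:
  - a complete (reduce) item [A → α .] (dot at the end), and
  - a shift item [B → β . c γ] (dot before a terminal).

Augment with B' → B and build the canonical LR(0) collection (I0 = CLOSURE({[B' → . B]}), then GOTO on every symbol after a dot until no new states appear). It has 13 states:
  I0: { [B → . Y B], [B → . x], [B' → . B], [P → . f], [Y → . -], [Y → . P * -], [Y → . f * Y], [Y → . f Y] }  — shift
  I1: { [Y → - .] }  — reduce
  I2: { [B' → B .] }  — accept
  I3: { [Y → P . * -] }  — shift
  I4: { [B → . Y B], [B → . x], [B → Y . B], [P → . f], [Y → . -], [Y → . P * -], [Y → . f * Y], [Y → . f Y] }  — shift
  I5: { [P → . f], [P → f .], [Y → . -], [Y → . P * -], [Y → . f * Y], [Y → . f Y], [Y → f . * Y], [Y → f . Y] }  — shift, reduce
  I6: { [B → x .] }  — reduce
  I7: { [P → . f], [Y → . -], [Y → . P * -], [Y → . f * Y], [Y → . f Y], [Y → f * . Y] }  — shift
  I8: { [Y → f Y .] }  — reduce
  I9: { [Y → f * Y .] }  — reduce
  I10: { [B → Y B .] }  — reduce
  I11: { [Y → P * . -] }  — shift
  I12: { [Y → P * - .] }  — reduce

I5 contains reduce item [P → f .] and shift items [P → . f], [Y → . -], [Y → . f * Y], [Y → f . * Y], [Y → . f Y] — shift-reduce conflict.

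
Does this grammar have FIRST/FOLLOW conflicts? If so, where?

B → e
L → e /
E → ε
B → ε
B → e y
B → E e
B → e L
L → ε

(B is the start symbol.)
No FIRST/FOLLOW conflicts.

A FIRST/FOLLOW conflict occurs when a non-terminal N has a nullable alternative N → β (β ⇒* ε) and another alternative N → α with FIRST(α) ∩ FOLLOW(N) ≠ ∅: on such a lookahead the parser cannot decide between expanding α and letting N vanish via β.

Nullable non-terminals: B, E, L.
FIRST sets used below: FIRST(E) = { ε }

B: nullable alternative(s) B → ε; FOLLOW(B) = { $ }
  B → e: FIRST \ {ε} = { 'e' } — disjoint from FOLLOW(B)
  B → ε: FIRST \ {ε} = { } — this is the only nullable alternative, skip
  B → e y: FIRST \ {ε} = { 'e' } — disjoint from FOLLOW(B)
  B → E e: FIRST \ {ε} = { 'e' } — disjoint from FOLLOW(B)
  B → e L: FIRST \ {ε} = { 'e' } — disjoint from FOLLOW(B)
E has a nullable alternative but only one production, so nothing to check.

L: nullable alternative(s) L → ε; FOLLOW(L) = { $ }
  L → e /: FIRST \ {ε} = { 'e' } — disjoint from FOLLOW(L)
  L → ε: FIRST \ {ε} = { } — this is the only nullable alternative, skip

No FIRST/FOLLOW conflicts found.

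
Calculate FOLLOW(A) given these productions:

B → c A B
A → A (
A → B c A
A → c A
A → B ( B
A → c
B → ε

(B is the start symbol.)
In B → c A B: A is followed by B, add FIRST(B) \ {ε} = { 'c' }
  B is nullable, so also add FOLLOW(B)
In A → A (: A is followed by '(', add FIRST('(') \ {ε} = { '(' }
In A → B c A: A is at the end; this adds FOLLOW(A) to itself — nothing new
In A → c A: A is at the end; this adds FOLLOW(A) to itself — nothing new

The FOLLOW sets referred to above (computed the same way, to a fixed point):
  FOLLOW(B) = { $, '(', 'c' }

Taking the union: FOLLOW(A) = { $, '(', 'c' }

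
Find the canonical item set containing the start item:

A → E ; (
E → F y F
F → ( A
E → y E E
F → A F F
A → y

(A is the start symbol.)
{ [A → . E ; (], [A → . y], [A' → . A], [E → . F y F], [E → . y E E], [F → . ( A], [F → . A F F] }

First, augment the grammar with A' → A
I₀ = CLOSURE({ [A' → . A] }):
  [A' → . A] has the dot before A: add [A → . E ; (], [A → . y]
  [A → . E ; (] has the dot before E: add [E → . F y F], [E → . y E E]
  [E → . F y F] has the dot before F: add [F → . ( A], [F → . A F F]
No further items can be added.

I₀ = { [A → . E ; (], [A → . y], [A' → . A], [E → . F y F], [E → . y E E], [F → . ( A], [F → . A F F] }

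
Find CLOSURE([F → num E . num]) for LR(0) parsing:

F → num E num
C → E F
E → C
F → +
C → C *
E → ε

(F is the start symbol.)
To compute CLOSURE, for each item [A → α.Bβ] where B is a non-terminal, add [B → .γ] for all productions B → γ; repeat for the newly added items until nothing changes.

Start with: [F → num E . num]
The dot precedes the terminal num, so nothing is added.

CLOSURE = { [F → num E . num] }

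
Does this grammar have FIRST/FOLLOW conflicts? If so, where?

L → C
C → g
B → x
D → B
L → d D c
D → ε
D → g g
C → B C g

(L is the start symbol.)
Nullable non-terminals: D.
FIRST sets used below: FIRST(B) = { 'x' }

D: nullable alternative(s) D → ε; FOLLOW(D) = { 'c' }
  D → B: FIRST \ {ε} = { 'x' } — disjoint from FOLLOW(D)
  D → ε: FIRST \ {ε} = { } — this is the only nullable alternative, skip
  D → g g: FIRST \ {ε} = { 'g' } — disjoint from FOLLOW(D)

B, C, L have no nullable alternative, so no FIRST/FOLLOW check is needed there.

No FIRST/FOLLOW conflicts found.

Answer: No FIRST/FOLLOW conflicts.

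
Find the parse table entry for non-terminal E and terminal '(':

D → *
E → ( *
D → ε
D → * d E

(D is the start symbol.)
To find M[E, '('], we find productions for E where '(' is in the predict set (PREDICT(N → α) = (FIRST(α) \ {ε}) ∪ (FOLLOW(N) if α ⇒* ε)).

E → ( *: PREDICT = { '(' }
  '(' is in predict set, so this production goes in M[E, '(']

M[E, '('] = E → ( *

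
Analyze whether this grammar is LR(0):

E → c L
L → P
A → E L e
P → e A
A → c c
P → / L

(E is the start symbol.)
Yes, the grammar is LR(0)

A grammar is LR(0) if no state in the canonical LR(0) collection has:
  - both a shift item (dot before a terminal) and a complete item (shift-reduce conflict), or
  - two or more complete items (reduce-reduce conflict; the accept item [E' → E .] counts as a complete item here).

Augment with E' → E and build the canonical LR(0) collection (I0 = CLOSURE({[E' → . E]}), then GOTO on every symbol after a dot until no new states appear). It has 14 states:
  I0: { [E → . c L], [E' → . E] }  — shift
  I1: { [E' → E .] }  — accept
  I2: { [E → c . L], [L → . P], [P → . / L], [P → . e A] }  — shift
  I3: { [L → . P], [P → . / L], [P → . e A], [P → / . L] }  — shift
  I4: { [E → c L .] }  — reduce
  I5: { [L → P .] }  — reduce
  I6: { [A → . E L e], [A → . c c], [E → . c L], [P → e . A] }  — shift
  I7: { [P → e A .] }  — reduce
  I8: { [A → E . L e], [L → . P], [P → . / L], [P → . e A] }  — shift
  I9: { [A → c . c], [E → c . L], [L → . P], [P → . / L], [P → . e A] }  — shift
  I10: { [A → c c .] }  — reduce
  I11: { [A → E L . e] }  — shift
  I12: { [A → E L e .] }  — reduce
  I13: { [P → / L .] }  — reduce

Every state is either a pure shift/goto state or contains exactly one complete item and nothing to shift — no conflicts. The grammar is LR(0).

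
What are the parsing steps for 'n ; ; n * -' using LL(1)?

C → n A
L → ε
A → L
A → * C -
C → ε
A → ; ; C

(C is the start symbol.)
LL(1) parsing maintains a stack (initially the start symbol over $) and the input. At each step: if the stack top is a terminal, match it against the current input token; if it is a non-terminal N, replace it with the RHS of M[N, lookahead] (the unique production whose predict set contains the lookahead).

Stack is shown with the top on the left.

Stack    Input          Action
------------------------------
C $      n ; ; n * - $  output C → n A
n A $    n ; ; n * - $  match 'n'
A $      ; ; n * - $    output A → ; ; C
; ; C $  ; ; n * - $    match ';'
; C $    ; n * - $      match ';'
C $      n * - $        output C → n A
n A $    n * - $        match 'n'
A $      * - $          output A → * C -
* C - $  * - $          match '*'
C - $    - $            output C → ε
- $      - $            match '-'
$        $              accept

The string is accepted.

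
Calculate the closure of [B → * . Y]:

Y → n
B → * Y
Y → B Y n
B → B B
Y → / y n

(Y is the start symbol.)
To compute CLOSURE, for each item [A → α.Bβ] where B is a non-terminal, add [B → .γ] for all productions B → γ; repeat for the newly added items until nothing changes.

Start with: [B → * . Y]
  [B → * . Y] has the dot before Y: add [Y → . n], [Y → . B Y n], [Y → . / y n]
  [Y → . B Y n] has the dot before B: add [B → . * Y], [B → . B B]
No further items can be added.

CLOSURE = { [B → * . Y], [B → . * Y], [B → . B B], [Y → . / y n], [Y → . B Y n], [Y → . n] }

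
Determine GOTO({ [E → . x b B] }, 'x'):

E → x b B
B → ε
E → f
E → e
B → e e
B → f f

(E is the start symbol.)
GOTO(I, 'x') = CLOSURE({ [A → αX.β] : [A → α.Xβ] ∈ I, X = 'x' })

Items with dot before 'x', with the dot advanced:
  [E → . x b B] → [E → x . b B]
Closure adds nothing (no advanced item has the dot before a non-terminal).

GOTO = { [E → x . b B] }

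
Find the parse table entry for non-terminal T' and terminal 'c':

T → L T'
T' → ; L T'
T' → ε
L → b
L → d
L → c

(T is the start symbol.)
Empty (error entry)

To find M[T', 'c'], we find productions for T' where 'c' is in the predict set (PREDICT(N → α) = (FIRST(α) \ {ε}) ∪ (FOLLOW(N) if α ⇒* ε)).

Relevant sets:
  FOLLOW(T') = { $ }

T' → ; L T': PREDICT = { ';' }
T' → ε: PREDICT = { $ }

M[T', 'c'] is empty (no production applies)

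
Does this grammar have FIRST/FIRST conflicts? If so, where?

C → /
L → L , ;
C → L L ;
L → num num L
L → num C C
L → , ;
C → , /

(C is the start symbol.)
A FIRST/FIRST conflict occurs when two productions N → α and N → β for the same non-terminal have FIRST(α) ∩ FIRST(β) ≠ ∅ (with ε ∈ FIRST of a nullable right-hand side, so two nullable alternatives also conflict).

FIRST sets of the non-terminals at (or reachable through a nullable prefix from) the front of some alternative:
  FIRST(L) = { ',', 'num' }

Productions for C:
  C → /: FIRST = { '/' }
  C → L L ;: FIRST = { ',', 'num' }
  C → , /: FIRST = { ',' }
Productions for L:
  L → L , ;: FIRST = { ',', 'num' }
  L → num num L: FIRST = { 'num' }
  L → num C C: FIRST = { 'num' }
  L → , ;: FIRST = { ',' }

Conflict for C: C → L L ; and C → , /
  Overlap: { ',' }
Conflict for L: L → L , ; and L → num num L
  Overlap: { 'num' }
Conflict for L: L → L , ; and L → num C C
  Overlap: { 'num' }
Conflict for L: L → L , ; and L → , ;
  Overlap: { ',' }
Conflict for L: L → num num L and L → num C C
  Overlap: { 'num' }

Answer: Yes. C → L L ';' / C → ',' '/' on { ',' }; L → L ',' ';' / L → num num L on { 'num' }; L → L ',' ';' / L → num C C on { 'num' }; L → L ',' ';' / L → ',' ';' on { ',' }; L → num num L / L → num C C on { 'num' }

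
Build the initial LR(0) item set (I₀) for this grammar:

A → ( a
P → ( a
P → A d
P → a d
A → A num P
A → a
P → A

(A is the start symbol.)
{ [A → . ( a], [A → . A num P], [A → . a], [A' → . A] }

First, augment the grammar with A' → A
I₀ = CLOSURE({ [A' → . A] }):
  [A' → . A] has the dot before A: add [A → . ( a], [A → . A num P], [A → . a]
No further items can be added.

I₀ = { [A → . ( a], [A → . A num P], [A → . a], [A' → . A] }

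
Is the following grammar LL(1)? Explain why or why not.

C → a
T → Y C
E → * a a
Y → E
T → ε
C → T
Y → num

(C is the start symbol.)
Yes, the grammar is LL(1).

A grammar is LL(1) if for each non-terminal N with multiple productions, the predict sets of those productions are pairwise disjoint, where PREDICT(N → α) = (FIRST(α) \ {ε}) ∪ (FOLLOW(N) if α ⇒* ε).

Relevant sets:
  FIRST(T) = { '*', 'num', ε }
  FIRST(Y) = { '*', 'num' }
  FIRST(E) = { '*' }
  FOLLOW(C) = { $ }
  FOLLOW(T) = { $ }

For C:
  PREDICT(C → a) = { 'a' }
  PREDICT(C → T) = { $, '*', 'num' }
For T:
  PREDICT(T → Y C) = { '*', 'num' }
  PREDICT(T → ε) = { $ }
For Y:
  PREDICT(Y → E) = { '*' }
  PREDICT(Y → num) = { 'num' }
E has a single production, so nothing to check there.

All predict sets are disjoint. The grammar IS LL(1).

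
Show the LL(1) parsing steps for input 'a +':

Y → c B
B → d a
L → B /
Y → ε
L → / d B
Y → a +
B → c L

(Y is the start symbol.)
Stack is shown with the top on the left.

Stack  Input  Action
--------------------
Y $    a + $  output Y → a +
a + $  a + $  match 'a'
+ $    + $    match '+'
$      $      accept

The string is accepted.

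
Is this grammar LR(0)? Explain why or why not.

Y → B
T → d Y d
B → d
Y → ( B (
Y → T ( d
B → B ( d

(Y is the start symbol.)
No. Shift-reduce conflict between [Y → B .] and [B → B . ( d]

A grammar is LR(0) if no state in the canonical LR(0) collection has:
  - both a shift item (dot before a terminal) and a complete item (shift-reduce conflict), or
  - two or more complete items (reduce-reduce conflict; the accept item [Y' → Y .] counts as a complete item here).

Augment with Y' → Y and build the canonical LR(0) collection (I0 = CLOSURE({[Y' → . Y]}), then GOTO on every symbol after a dot until no new states appear). It has 15 states:
  I0: { [B → . B ( d], [B → . d], [T → . d Y d], [Y → . ( B (], [Y → . B], [Y → . T ( d], [Y' → . Y] }  — shift
  I1: { [B → . B ( d], [B → . d], [Y → ( . B (] }  — shift
  I2: { [B → B . ( d], [Y → B .] }  — shift, reduce
  I3: { [Y → T . ( d] }  — shift
  I4: { [Y' → Y .] }  — accept
  I5: { [B → . B ( d], [B → . d], [B → d .], [T → . d Y d], [T → d . Y d], [Y → . ( B (], [Y → . B], [Y → . T ( d] }  — shift, reduce
  I6: { [T → d Y . d] }  — shift
  I7: { [T → d Y d .] }  — reduce
  I8: { [Y → T ( . d] }  — shift
  I9: { [Y → T ( d .] }  — reduce
  I10: { [B → B ( . d] }  — shift
  I11: { [B → B ( d .] }  — reduce
  I12: { [B → B . ( d], [Y → ( B . (] }  — shift
  I13: { [B → d .] }  — reduce
  I14: { [B → B ( . d], [Y → ( B ( .] }  — shift, reduce

Conflict in state I2:
  Shift-reduce conflict between [Y → B .] and [B → B . ( d]
So the grammar is NOT LR(0).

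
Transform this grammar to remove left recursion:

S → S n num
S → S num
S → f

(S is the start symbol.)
S is directly left-recursive. The standard transformation for
  A → A α₁ | ... | A α_m | β₁ | ... | β_n
is
  A  → β₁ A' | ... | β_n A'
  A' → α₁ A' | ... | α_m A' | ε

S → f becomes S → f S'
S → S n num becomes S' → n num S'
S → S num becomes S' → num S'
Add S' → ε

Resulting grammar:
S → f S'
S' → n num S'
S' → num S'
S' → ε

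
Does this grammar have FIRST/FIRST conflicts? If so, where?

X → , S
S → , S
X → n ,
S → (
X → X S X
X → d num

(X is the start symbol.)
A FIRST/FIRST conflict occurs when two productions N → α and N → β for the same non-terminal have FIRST(α) ∩ FIRST(β) ≠ ∅ (with ε ∈ FIRST of a nullable right-hand side, so two nullable alternatives also conflict).

FIRST sets of the non-terminals at (or reachable through a nullable prefix from) the front of some alternative:
  FIRST(X) = { ',', 'd', 'n' }

Productions for X:
  X → , S: FIRST = { ',' }
  X → n ,: FIRST = { 'n' }
  X → X S X: FIRST = { ',', 'd', 'n' }
  X → d num: FIRST = { 'd' }
Productions for S:
  S → , S: FIRST = { ',' }
  S → (: FIRST = { '(' }

Conflict for X: X → , S and X → X S X
  Overlap: { ',' }
Conflict for X: X → n , and X → X S X
  Overlap: { 'n' }
Conflict for X: X → X S X and X → d num
  Overlap: { 'd' }

Answer: Yes. X → ',' S / X → X S X on { ',' }; X → n ',' / X → X S X on { 'n' }; X → X S X / X → d num on { 'd' }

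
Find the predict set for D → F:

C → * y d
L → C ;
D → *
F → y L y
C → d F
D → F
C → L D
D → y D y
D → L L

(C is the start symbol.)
PREDICT(D → F) = (FIRST(RHS) \ {ε}) ∪ (FOLLOW(D) if ε ∈ FIRST(RHS), i.e. RHS ⇒* ε)
FIRST(F) = { 'y' }
FIRST(F) = { 'y' }
ε ∉ FIRST(F), so FOLLOW(D) is not added.
PREDICT(D → F) = { 'y' }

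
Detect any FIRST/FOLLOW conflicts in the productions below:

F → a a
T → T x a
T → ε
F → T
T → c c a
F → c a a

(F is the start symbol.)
Yes. T → T x a with FOLLOW(T) on { 'x' }

A FIRST/FOLLOW conflict occurs when a non-terminal N has a nullable alternative N → β (β ⇒* ε) and another alternative N → α with FIRST(α) ∩ FOLLOW(N) ≠ ∅: on such a lookahead the parser cannot decide between expanding α and letting N vanish via β.

Nullable non-terminals: F, T.
FIRST sets used below: FIRST(T) = { 'c', 'x', ε }

F: nullable alternative(s) F → T; FOLLOW(F) = { $ }
  F → a a: FIRST \ {ε} = { 'a' } — disjoint from FOLLOW(F)
  F → T: FIRST \ {ε} = { 'c', 'x' } — this is the only nullable alternative, skip
  F → c a a: FIRST \ {ε} = { 'c' } — disjoint from FOLLOW(F)

T: nullable alternative(s) T → ε; FOLLOW(T) = { $, 'x' }
  T → T x a: FIRST \ {ε} = { 'c', 'x' } — overlaps FOLLOW(T) on { 'x' }: CONFLICT
  T → ε: FIRST \ {ε} = { } — this is the only nullable alternative, skip
  T → c c a: FIRST \ {ε} = { 'c' } — disjoint from FOLLOW(T)

So the grammar has 1 FIRST/FOLLOW conflict (marked CONFLICT above).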